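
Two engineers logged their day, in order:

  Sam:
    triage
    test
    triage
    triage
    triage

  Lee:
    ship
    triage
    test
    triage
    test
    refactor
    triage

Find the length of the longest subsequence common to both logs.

Match triage at Sam[1]=Lee[2] → test at Sam[2]=Lee[3] → triage at Sam[3]=Lee[4] → triage at Sam[5]=Lee[7] — 4 tasks in the same relative order in both. The LCS DP gives dp[5][7] = 4, so this is optimal.

4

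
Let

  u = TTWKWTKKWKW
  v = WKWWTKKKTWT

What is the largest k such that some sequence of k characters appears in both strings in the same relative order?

8

Match W (u #3, v #1); then K (u #4, v #2); then W (u #5, v #4); then T (u #6, v #5); then K (u #7, v #6); then K (u #8, v #7); then K (u #10, v #8); then W (u #11, v #10) — 8 characters in the same relative order in both. Since dp[11][11] = 8, nothing longer is possible.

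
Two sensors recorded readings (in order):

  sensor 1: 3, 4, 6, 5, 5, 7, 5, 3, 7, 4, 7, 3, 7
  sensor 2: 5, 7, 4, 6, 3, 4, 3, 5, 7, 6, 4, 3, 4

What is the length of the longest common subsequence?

6

Taking 3 at sensor 1[1]=sensor 2[5], 4 at sensor 1[2]=sensor 2[6], 5 at sensor 1[5]=sensor 2[8], 7 at sensor 1[6]=sensor 2[9], 3 at sensor 1[8]=sensor 2[12], 4 at sensor 1[10]=sensor 2[13] gives a common subsequence of length 6, and the DP table's final entry dp[13][13] is also 6, so no common subsequence is longer.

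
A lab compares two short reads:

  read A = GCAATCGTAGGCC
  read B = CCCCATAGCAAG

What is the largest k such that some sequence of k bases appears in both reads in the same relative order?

6

One common subsequence of length 6: C [2,4] → A [3,5] → A [4,7] → C [6,9] → A [9,11] → G [11,12], and the DP table's final entry dp[13][12] is also 6, so no common subsequence is longer.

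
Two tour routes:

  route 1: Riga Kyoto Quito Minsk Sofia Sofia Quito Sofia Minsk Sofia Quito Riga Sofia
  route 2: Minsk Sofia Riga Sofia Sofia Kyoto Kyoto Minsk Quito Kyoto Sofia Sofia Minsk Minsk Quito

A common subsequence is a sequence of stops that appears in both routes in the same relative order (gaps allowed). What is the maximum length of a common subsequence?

Pick Riga [1,3] → Kyoto [2,7] → Quito [3,9] → Sofia [5,11] → Sofia [6,12] → Minsk [9,14] → Quito [11,15]; all 7 stops appear in both, in order. The LCS DP gives dp[13][15] = 7, so this is optimal.

7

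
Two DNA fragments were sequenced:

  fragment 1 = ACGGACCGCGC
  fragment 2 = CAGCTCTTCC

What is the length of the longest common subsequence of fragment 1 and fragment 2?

6

Pick A [1,2] → G [4,3] → C [6,4] → C [7,6] → C [9,9] → C [11,10]; all 6 bases appear in both, in order. Since dp[11][10] = 6, nothing longer is possible.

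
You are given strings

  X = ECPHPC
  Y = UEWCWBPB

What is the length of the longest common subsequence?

Pick E (X #1, Y #2) → C (X #2, Y #4) → P (X #3, Y #7); all 3 characters appear in both, in order. Since dp[6][8] = 3, nothing longer is possible.

3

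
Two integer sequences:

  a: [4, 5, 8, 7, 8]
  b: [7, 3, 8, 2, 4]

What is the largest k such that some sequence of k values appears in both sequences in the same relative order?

2

One common subsequence of length 2: 7 [4,1], 8 [5,3]. Since dp[5][5] = 2, nothing longer is possible.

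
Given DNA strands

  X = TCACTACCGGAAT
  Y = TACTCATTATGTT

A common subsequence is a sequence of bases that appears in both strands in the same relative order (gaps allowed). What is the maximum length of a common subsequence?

8

Match T at X[1]=Y[1], A at X[3]=Y[2], C at X[4]=Y[3], T at X[5]=Y[4], C at X[8]=Y[5], A at X[11]=Y[6], A at X[12]=Y[9], T at X[13]=Y[13] — 8 bases in the same relative order in both, and the DP table's final entry dp[13][13] is also 8, so no common subsequence is longer.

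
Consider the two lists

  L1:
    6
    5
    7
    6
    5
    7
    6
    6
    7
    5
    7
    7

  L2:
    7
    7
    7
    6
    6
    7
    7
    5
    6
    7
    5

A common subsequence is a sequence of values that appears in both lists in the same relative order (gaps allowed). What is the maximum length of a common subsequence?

Let dp[i][j] be the LCS length of the first i values of L1 and the first j values of L2. dp[i][j] = dp[i-1][j-1]+1 when the i-th and j-th values match, else max(dp[i-1][j], dp[i][j-1]).
    ·  7  7  7  6  6  7  7  5  6  7  5
 ·  0  0  0  0  0  0  0  0  0  0  0  0
 6  0  0  0  0  1  1  1  1  1  1  1  1
 5  0  0  0  0  1  1  1  1  2  2  2  2
 7  0  1  1  1  1  1  2  2  2  2  3  3
 6  0  1  1  1  2  2  2  2  2  3  3  3
 5  0  1  1  1  2  2  2  2  3  3  3  4
 7  0  1  2  2  2  2  3  3  3  3  4  4
 6  0  1  2  2  3  3  3  3  3  4  4  4
 6  0  1  2  2  3  4  4  4  4  4  4  4
 7  0  1  2  3  3  4  5  5  5  5  5  5
 5  0  1  2  3  3  4  5  5  6  6  6  6
 7  0  1  2  3  3  4  5  6  6  6  7  7
 7  0  1  2  3  3  4  5  6  6  6  7  7
dp[12][11] = 7. One LCS (by backtracking along matches): 7, 7, 6, 6, 7, 5, 7.

7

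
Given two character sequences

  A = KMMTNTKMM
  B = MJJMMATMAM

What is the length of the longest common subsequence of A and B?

5

Let dp[i][j] be the LCS length of the first i characters of A and the first j characters of B. dp[i][j] = dp[i-1][j-1]+1 when the i-th and j-th characters match, else max(dp[i-1][j], dp[i][j-1]).
    ·  M  J  J  M  M  A  T  M  A  M
 ·  0  0  0  0  0  0  0  0  0  0  0
 K  0  0  0  0  0  0  0  0  0  0  0
 M  0  1  1  1  1  1  1  1  1  1  1
 M  0  1  1  1  2  2  2  2  2  2  2
 T  0  1  1  1  2  2  2  3  3  3  3
 N  0  1  1  1  2  2  2  3  3  3  3
 T  0  1  1  1  2  2  2  3  3  3  3
 K  0  1  1  1  2  2  2  3  3  3  3
 M  0  1  1  1  2  3  3  3  4  4  4
 M  0  1  1  1  2  3  3  3  4  4  5
dp[9][10] = 5. One LCS (by backtracking along matches): MMTMM.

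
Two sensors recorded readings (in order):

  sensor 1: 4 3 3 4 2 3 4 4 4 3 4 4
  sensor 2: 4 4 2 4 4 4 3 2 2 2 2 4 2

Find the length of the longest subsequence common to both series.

8

Match 4 at sensor 1[1]=sensor 2[1]; then 4 at sensor 1[4]=sensor 2[2]; then 2 at sensor 1[5]=sensor 2[3]; then 4 at sensor 1[7]=sensor 2[4]; then 4 at sensor 1[8]=sensor 2[5]; then 4 at sensor 1[9]=sensor 2[6]; then 3 at sensor 1[10]=sensor 2[7]; then 4 at sensor 1[11]=sensor 2[12] — 8 values in the same relative order in both. Since dp[12][13] = 8, nothing longer is possible.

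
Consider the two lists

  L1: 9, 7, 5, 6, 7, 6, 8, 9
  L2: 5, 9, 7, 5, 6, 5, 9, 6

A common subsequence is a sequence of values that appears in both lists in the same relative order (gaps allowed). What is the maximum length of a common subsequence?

One common subsequence of length 5: 9 [1,2], 7 [2,3], 5 [3,4], 6 [4,5], 6 [6,8]. dp[8][8] = 5 confirms this is the maximum.

5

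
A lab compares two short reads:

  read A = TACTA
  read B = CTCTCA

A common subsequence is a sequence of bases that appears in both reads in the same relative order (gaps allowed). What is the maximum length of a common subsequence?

Match T [1,2], then C [3,3], then T [4,4], then A [5,6] — 4 bases in the same relative order in both. The LCS DP gives dp[5][6] = 4, so this is optimal.

4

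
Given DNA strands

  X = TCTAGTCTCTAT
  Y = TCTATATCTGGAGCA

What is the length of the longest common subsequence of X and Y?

Taking T [1,1], C [2,2], T [3,5], A [4,6], T [6,7], C [7,8], T [8,9], C [9,14], A [11,15] gives a common subsequence of length 9. Since dp[12][15] = 9, nothing longer is possible.

9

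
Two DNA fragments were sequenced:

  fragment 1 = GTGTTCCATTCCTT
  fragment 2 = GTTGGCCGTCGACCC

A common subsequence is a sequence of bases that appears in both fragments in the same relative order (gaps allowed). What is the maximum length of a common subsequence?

One common subsequence of length 8: G (fragment 1 #1, fragment 2 #1), then T (fragment 1 #2, fragment 2 #3), then G (fragment 1 #3, fragment 2 #8), then T (fragment 1 #5, fragment 2 #9), then C (fragment 1 #6, fragment 2 #10), then C (fragment 1 #7, fragment 2 #13), then C (fragment 1 #11, fragment 2 #14), then C (fragment 1 #12, fragment 2 #15). Since dp[14][15] = 8, nothing longer is possible.

8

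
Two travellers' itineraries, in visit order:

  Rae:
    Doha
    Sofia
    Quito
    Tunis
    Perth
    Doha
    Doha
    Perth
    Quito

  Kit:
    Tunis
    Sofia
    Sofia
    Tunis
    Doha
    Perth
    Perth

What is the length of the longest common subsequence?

4

Taking Sofia [2,3], Tunis [4,4], Perth [5,6], Perth [8,7] gives a common subsequence of length 4. The LCS DP gives dp[9][7] = 4, so this is optimal.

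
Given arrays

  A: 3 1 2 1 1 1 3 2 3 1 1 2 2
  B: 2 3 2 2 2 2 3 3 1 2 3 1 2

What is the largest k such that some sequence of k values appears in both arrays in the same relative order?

7

Taking 3 (A #1, B #2) → 2 (A #3, B #6) → 1 (A #6, B #9) → 2 (A #8, B #10) → 3 (A #9, B #11) → 1 (A #11, B #12) → 2 (A #13, B #13) gives a common subsequence of length 7, and the DP table's final entry dp[13][13] is also 7, so no common subsequence is longer.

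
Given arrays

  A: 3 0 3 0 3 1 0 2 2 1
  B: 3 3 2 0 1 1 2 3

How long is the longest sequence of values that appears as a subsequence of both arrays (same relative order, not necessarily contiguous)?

Pick 3 at A[1]=B[1], then 3 at A[3]=B[2], then 0 at A[4]=B[4], then 1 at A[6]=B[6], then 2 at A[8]=B[7]; all 5 values appear in both, in order. The LCS DP gives dp[10][8] = 5, so this is optimal.

5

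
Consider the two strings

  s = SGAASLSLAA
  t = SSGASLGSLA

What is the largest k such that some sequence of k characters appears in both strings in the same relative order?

8

Pick S at s[1]=t[2] → G at s[2]=t[3] → A at s[4]=t[4] → S at s[5]=t[5] → L at s[6]=t[6] → S at s[7]=t[8] → L at s[8]=t[9] → A at s[10]=t[10]; all 8 characters appear in both, in order. dp[10][10] = 8 confirms this is the maximum.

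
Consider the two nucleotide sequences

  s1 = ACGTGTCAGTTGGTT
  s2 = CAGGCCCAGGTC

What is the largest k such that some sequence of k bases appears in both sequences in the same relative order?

8

Match A [1,2], then G [3,3], then G [5,4], then C [7,7], then A [8,8], then G [12,9], then G [13,10], then T [14,11] — 8 bases in the same relative order in both, and the DP table's final entry dp[15][12] is also 8, so no common subsequence is longer.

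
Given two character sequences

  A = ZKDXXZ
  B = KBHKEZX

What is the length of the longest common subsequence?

Let dp[i][j] be the LCS length of the first i characters of A and the first j characters of B. dp[i][j] = dp[i-1][j-1]+1 when the i-th and j-th characters match, else max(dp[i-1][j], dp[i][j-1]).
    ·  K  B  H  K  E  Z  X
 ·  0  0  0  0  0  0  0  0
 Z  0  0  0  0  0  0  1  1
 K  0  1  1  1  1  1  1  1
 D  0  1  1  1  1  1  1  1
 X  0  1  1  1  1  1  1  2
 X  0  1  1  1  1  1  1  2
 Z  0  1  1  1  1  1  2  2
dp[6][7] = 2. One LCS (by backtracking along matches): ZX.

2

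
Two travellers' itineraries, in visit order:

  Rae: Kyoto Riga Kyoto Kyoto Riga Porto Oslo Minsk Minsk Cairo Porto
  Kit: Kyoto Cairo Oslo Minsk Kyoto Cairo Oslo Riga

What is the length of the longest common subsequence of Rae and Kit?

4

Taking Kyoto [1,1], Oslo [7,3], Minsk [8,4], Cairo [10,6] gives a common subsequence of length 4. dp[11][8] = 4 confirms this is the maximum.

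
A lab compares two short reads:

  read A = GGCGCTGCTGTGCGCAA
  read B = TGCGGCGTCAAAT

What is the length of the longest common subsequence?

Match G (read A #2, read B #2) → C (read A #3, read B #3) → G (read A #4, read B #4) → G (read A #7, read B #5) → C (read A #8, read B #6) → G (read A #10, read B #7) → T (read A #11, read B #8) → C (read A #13, read B #9) → A (read A #16, read B #11) → A (read A #17, read B #12) — 10 bases in the same relative order in both. dp[17][13] = 10 confirms this is the maximum.

10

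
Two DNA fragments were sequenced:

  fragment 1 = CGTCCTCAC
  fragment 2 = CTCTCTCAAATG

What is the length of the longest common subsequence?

7

One common subsequence of length 7: C at fragment 1[1]=fragment 2[1], T at fragment 1[3]=fragment 2[2], C at fragment 1[4]=fragment 2[3], C at fragment 1[5]=fragment 2[5], T at fragment 1[6]=fragment 2[6], C at fragment 1[7]=fragment 2[7], A at fragment 1[8]=fragment 2[10]. Since dp[9][12] = 7, nothing longer is possible.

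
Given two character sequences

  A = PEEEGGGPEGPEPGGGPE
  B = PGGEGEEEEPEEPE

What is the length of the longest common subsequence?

9

One common subsequence of length 9: P [1,1]; then E [2,7]; then E [3,8]; then E [4,9]; then P [8,10]; then E [9,11]; then E [12,12]; then P [17,13]; then E [18,14], and the DP table's final entry dp[18][14] is also 9, so no common subsequence is longer.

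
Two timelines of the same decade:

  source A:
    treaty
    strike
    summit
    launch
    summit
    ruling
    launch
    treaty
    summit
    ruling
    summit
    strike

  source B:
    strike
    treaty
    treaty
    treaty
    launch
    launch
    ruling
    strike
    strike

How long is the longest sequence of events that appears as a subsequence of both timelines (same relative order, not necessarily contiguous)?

5

Taking treaty [1,4] → launch [4,5] → launch [7,6] → ruling [10,7] → strike [12,9] gives a common subsequence of length 5, and the DP table's final entry dp[12][9] is also 5, so no common subsequence is longer.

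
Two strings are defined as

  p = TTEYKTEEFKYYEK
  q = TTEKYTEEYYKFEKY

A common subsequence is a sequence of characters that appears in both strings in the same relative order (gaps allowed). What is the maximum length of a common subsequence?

11

One common subsequence of length 11: T at p[1]=q[1]; then T at p[2]=q[2]; then E at p[3]=q[3]; then Y at p[4]=q[5]; then T at p[6]=q[6]; then E at p[7]=q[7]; then E at p[8]=q[8]; then Y at p[11]=q[9]; then Y at p[12]=q[10]; then E at p[13]=q[13]; then K at p[14]=q[14]. The LCS DP gives dp[14][15] = 11, so this is optimal.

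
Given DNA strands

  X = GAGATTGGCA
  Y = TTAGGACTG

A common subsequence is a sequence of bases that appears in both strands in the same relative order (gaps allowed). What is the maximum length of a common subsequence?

5

Let dp[i][j] be the LCS length of the first i bases of X and the first j bases of Y. dp[i][j] = dp[i-1][j-1]+1 when the i-th and j-th bases match, else max(dp[i-1][j], dp[i][j-1]).
    ·  T  T  A  G  G  A  C  T  G
 ·  0  0  0  0  0  0  0  0  0  0
 G  0  0  0  0  1  1  1  1  1  1
 A  0  0  0  1  1  1  2  2  2  2
 G  0  0  0  1  2  2  2  2  2  3
 A  0  0  0  1  2  2  3  3  3  3
 T  0  1  1  1  2  2  3  3  4  4
 T  0  1  2  2  2  2  3  3  4  4
 G  0  1  2  2  3  3  3  3  4  5
 G  0  1  2  2  3  4  4  4  4  5
 C  0  1  2  2  3  4  4  5  5  5
 A  0  1  2  3  3  4  5  5  5  5
dp[10][9] = 5. One LCS (by backtracking along matches): GGATG.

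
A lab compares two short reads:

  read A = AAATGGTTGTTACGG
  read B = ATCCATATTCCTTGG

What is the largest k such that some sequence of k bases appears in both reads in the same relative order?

Match A (read A #1, read B #1), then A (read A #2, read B #5), then A (read A #3, read B #7), then T (read A #4, read B #8), then T (read A #7, read B #9), then T (read A #10, read B #12), then T (read A #11, read B #13), then G (read A #14, read B #14), then G (read A #15, read B #15) — 9 bases in the same relative order in both. The LCS DP gives dp[15][15] = 9, so this is optimal.

9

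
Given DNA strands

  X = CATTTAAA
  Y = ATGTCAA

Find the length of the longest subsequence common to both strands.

Pick A (X #2, Y #1) → T (X #3, Y #2) → T (X #4, Y #4) → A (X #7, Y #6) → A (X #8, Y #7); all 5 bases appear in both, in order, and the DP table's final entry dp[8][7] is also 5, so no common subsequence is longer.

5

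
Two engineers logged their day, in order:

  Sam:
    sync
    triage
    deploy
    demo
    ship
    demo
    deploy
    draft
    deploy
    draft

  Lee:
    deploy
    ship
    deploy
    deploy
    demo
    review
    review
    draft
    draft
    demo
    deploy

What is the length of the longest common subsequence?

Taking deploy at Sam[3]=Lee[1], ship at Sam[5]=Lee[2], demo at Sam[6]=Lee[5], draft at Sam[8]=Lee[9], deploy at Sam[9]=Lee[11] gives a common subsequence of length 5. The LCS DP gives dp[10][11] = 5, so this is optimal.

5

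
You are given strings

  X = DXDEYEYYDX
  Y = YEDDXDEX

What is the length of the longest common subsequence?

Taking D (X #1, Y #4) → X (X #2, Y #5) → D (X #3, Y #6) → E (X #6, Y #7) → X (X #10, Y #8) gives a common subsequence of length 5, and the DP table's final entry dp[10][8] is also 5, so no common subsequence is longer.

5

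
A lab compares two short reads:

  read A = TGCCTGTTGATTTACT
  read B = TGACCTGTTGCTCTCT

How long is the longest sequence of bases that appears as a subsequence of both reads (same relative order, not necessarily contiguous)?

Match T at read A[1]=read B[1]; then G at read A[2]=read B[2]; then C at read A[3]=read B[4]; then C at read A[4]=read B[5]; then T at read A[5]=read B[6]; then G at read A[6]=read B[7]; then T at read A[7]=read B[8]; then T at read A[8]=read B[9]; then G at read A[9]=read B[10]; then T at read A[11]=read B[12]; then T at read A[13]=read B[14]; then C at read A[15]=read B[15]; then T at read A[16]=read B[16] — 13 bases in the same relative order in both. Since dp[16][16] = 13, nothing longer is possible.

13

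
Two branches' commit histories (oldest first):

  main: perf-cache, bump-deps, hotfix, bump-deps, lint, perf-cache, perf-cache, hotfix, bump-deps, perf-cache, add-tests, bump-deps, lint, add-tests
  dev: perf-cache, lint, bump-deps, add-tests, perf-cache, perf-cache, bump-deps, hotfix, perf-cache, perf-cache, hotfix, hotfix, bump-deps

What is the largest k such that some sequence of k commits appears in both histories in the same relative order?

7

Pick perf-cache at main[1]=dev[6], bump-deps at main[2]=dev[7], hotfix at main[3]=dev[8], perf-cache at main[6]=dev[9], perf-cache at main[7]=dev[10], hotfix at main[8]=dev[12], bump-deps at main[12]=dev[13]; all 7 commits appear in both, in order, and the DP table's final entry dp[14][13] is also 7, so no common subsequence is longer.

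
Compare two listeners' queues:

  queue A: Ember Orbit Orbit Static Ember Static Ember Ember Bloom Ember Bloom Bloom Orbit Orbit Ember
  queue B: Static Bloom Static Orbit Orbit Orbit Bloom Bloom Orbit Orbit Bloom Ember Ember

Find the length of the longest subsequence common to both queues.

7

Match Orbit (queue A #2, queue B #5), Orbit (queue A #3, queue B #6), Bloom (queue A #11, queue B #7), Bloom (queue A #12, queue B #8), Orbit (queue A #13, queue B #9), Orbit (queue A #14, queue B #10), Ember (queue A #15, queue B #13) — 7 songs in the same relative order in both, and the DP table's final entry dp[15][13] is also 7, so no common subsequence is longer.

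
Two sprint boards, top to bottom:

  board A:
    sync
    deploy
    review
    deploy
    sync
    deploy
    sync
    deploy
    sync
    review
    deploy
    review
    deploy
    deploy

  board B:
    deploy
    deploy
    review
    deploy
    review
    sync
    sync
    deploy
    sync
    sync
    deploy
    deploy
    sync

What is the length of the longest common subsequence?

9

Taking deploy [2,2], then review [3,3], then deploy [4,4], then sync [5,7], then deploy [6,8], then sync [7,9], then sync [9,10], then deploy [11,11], then deploy [13,12] gives a common subsequence of length 9, and the DP table's final entry dp[14][13] is also 9, so no common subsequence is longer.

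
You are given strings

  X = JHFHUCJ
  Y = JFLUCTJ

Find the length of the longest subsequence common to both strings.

5

Match J (X #1, Y #1), then F (X #3, Y #2), then U (X #5, Y #4), then C (X #6, Y #5), then J (X #7, Y #7) — 5 characters in the same relative order in both. dp[7][7] = 5 confirms this is the maximum.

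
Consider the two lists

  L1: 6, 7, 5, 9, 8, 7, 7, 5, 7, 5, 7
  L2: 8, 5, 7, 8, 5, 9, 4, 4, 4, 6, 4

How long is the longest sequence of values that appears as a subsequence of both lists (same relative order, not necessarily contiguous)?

Pick 8 [5,1]; then 5 [8,2]; then 7 [9,3]; then 5 [10,5]; all 4 values appear in both, in order. The LCS DP gives dp[11][11] = 4, so this is optimal.

4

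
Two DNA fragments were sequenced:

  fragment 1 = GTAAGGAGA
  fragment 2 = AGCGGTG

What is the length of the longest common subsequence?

Let dp[i][j] be the LCS length of the first i bases of fragment 1 and the first j bases of fragment 2. dp[i][j] = dp[i-1][j-1]+1 when the i-th and j-th bases match, else max(dp[i-1][j], dp[i][j-1]).
    ·  A  G  C  G  G  T  G
 ·  0  0  0  0  0  0  0  0
 G  0  0  1  1  1  1  1  1
 T  0  0  1  1  1  1  2  2
 A  0  1  1  1  1  1  2  2
 A  0  1  1  1  1  1  2  2
 G  0  1  2  2  2  2  2  3
 G  0  1  2  2  3  3  3  3
 A  0  1  2  2  3  3  3  3
 G  0  1  2  2  3  4  4  4
 A  0  1  2  2  3  4  4  4
dp[9][7] = 4. One LCS (by backtracking along matches): GGGG.

4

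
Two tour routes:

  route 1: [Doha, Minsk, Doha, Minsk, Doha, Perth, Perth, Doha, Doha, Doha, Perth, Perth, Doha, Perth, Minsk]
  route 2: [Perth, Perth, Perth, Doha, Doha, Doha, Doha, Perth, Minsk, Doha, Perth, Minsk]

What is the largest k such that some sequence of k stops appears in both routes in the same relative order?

Match Perth [6,2]; then Perth [7,3]; then Doha [8,5]; then Doha [9,6]; then Doha [10,7]; then Perth [11,8]; then Doha [13,10]; then Perth [14,11]; then Minsk [15,12] — 9 stops in the same relative order in both, and the DP table's final entry dp[15][12] is also 9, so no common subsequence is longer.

9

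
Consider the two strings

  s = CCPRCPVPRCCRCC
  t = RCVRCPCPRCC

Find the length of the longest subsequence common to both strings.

9

Taking R at s[4]=t[1], then C at s[5]=t[2], then V at s[7]=t[3], then R at s[9]=t[4], then C at s[10]=t[5], then C at s[11]=t[7], then R at s[12]=t[9], then C at s[13]=t[10], then C at s[14]=t[11] gives a common subsequence of length 9. Since dp[14][11] = 9, nothing longer is possible.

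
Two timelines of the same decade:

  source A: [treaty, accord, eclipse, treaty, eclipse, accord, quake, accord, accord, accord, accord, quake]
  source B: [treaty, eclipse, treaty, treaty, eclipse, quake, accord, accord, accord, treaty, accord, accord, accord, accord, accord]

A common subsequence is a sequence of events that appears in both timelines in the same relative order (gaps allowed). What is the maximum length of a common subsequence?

Pick treaty at source A[1]=source B[1]; then eclipse at source A[3]=source B[2]; then treaty at source A[4]=source B[4]; then eclipse at source A[5]=source B[5]; then accord at source A[6]=source B[11]; then accord at source A[8]=source B[12]; then accord at source A[9]=source B[13]; then accord at source A[10]=source B[14]; then accord at source A[11]=source B[15]; all 9 events appear in both, in order. dp[12][15] = 9 confirms this is the maximum.

9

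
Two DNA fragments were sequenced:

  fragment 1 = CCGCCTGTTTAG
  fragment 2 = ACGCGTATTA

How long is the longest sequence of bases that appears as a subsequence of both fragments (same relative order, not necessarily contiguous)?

8

Match C (fragment 1 #2, fragment 2 #2), G (fragment 1 #3, fragment 2 #3), C (fragment 1 #5, fragment 2 #4), G (fragment 1 #7, fragment 2 #5), T (fragment 1 #8, fragment 2 #6), T (fragment 1 #9, fragment 2 #8), T (fragment 1 #10, fragment 2 #9), A (fragment 1 #11, fragment 2 #10) — 8 bases in the same relative order in both. The LCS DP gives dp[12][10] = 8, so this is optimal.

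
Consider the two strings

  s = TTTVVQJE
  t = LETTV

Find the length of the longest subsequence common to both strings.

Let dp[i][j] be the LCS length of the first i characters of s and the first j characters of t. dp[i][j] = dp[i-1][j-1]+1 when the i-th and j-th characters match, else max(dp[i-1][j], dp[i][j-1]).
    ·  L  E  T  T  V
 ·  0  0  0  0  0  0
 T  0  0  0  1  1  1
 T  0  0  0  1  2  2
 T  0  0  0  1  2  2
 V  0  0  0  1  2  3
 V  0  0  0  1  2  3
 Q  0  0  0  1  2  3
 J  0  0  0  1  2  3
 E  0  0  1  1  2  3
dp[8][5] = 3. One LCS (by backtracking along matches): TTV.

3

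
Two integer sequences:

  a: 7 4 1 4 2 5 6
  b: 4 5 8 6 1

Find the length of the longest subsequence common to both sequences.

Match 4 [4,1] → 5 [6,2] → 6 [7,4] — 3 values in the same relative order in both. dp[7][5] = 3 confirms this is the maximum.

3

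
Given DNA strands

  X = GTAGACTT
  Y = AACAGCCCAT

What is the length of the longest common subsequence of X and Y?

4

Taking A [3,4], G [4,5], A [5,9], T [8,10] gives a common subsequence of length 4. dp[8][10] = 4 confirms this is the maximum.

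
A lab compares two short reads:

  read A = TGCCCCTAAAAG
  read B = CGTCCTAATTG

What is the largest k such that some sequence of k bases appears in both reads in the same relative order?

7

Let dp[i][j] be the LCS length of the first i bases of read A and the first j bases of read B. dp[i][j] = dp[i-1][j-1]+1 when the i-th and j-th bases match, else max(dp[i-1][j], dp[i][j-1]).
    ·  C  G  T  C  C  T  A  A  T  T  G
 ·  0  0  0  0  0  0  0  0  0  0  0  0
 T  0  0  0  1  1  1  1  1  1  1  1  1
 G  0  0  1  1  1  1  1  1  1  1  1  2
 C  0  1  1  1  2  2  2  2  2  2  2  2
 C  0  1  1  1  2  3  3  3  3  3  3  3
 C  0  1  1  1  2  3  3  3  3  3  3  3
 C  0  1  1  1  2  3  3  3  3  3  3  3
 T  0  1  1  2  2  3  4  4  4  4  4  4
 A  0  1  1  2  2  3  4  5  5  5  5  5
 A  0  1  1  2  2  3  4  5  6  6  6  6
 A  0  1  1  2  2  3  4  5  6  6  6  6
 A  0  1  1  2  2  3  4  5  6  6  6  6
 G  0  1  2  2  2  3  4  5  6  6  6  7
dp[12][11] = 7. One LCS (by backtracking along matches): TCCTAAG.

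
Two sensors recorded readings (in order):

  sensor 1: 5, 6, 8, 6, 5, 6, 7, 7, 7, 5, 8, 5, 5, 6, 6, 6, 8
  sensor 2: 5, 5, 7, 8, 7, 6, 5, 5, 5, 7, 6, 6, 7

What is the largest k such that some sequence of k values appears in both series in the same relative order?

Match 5 [1,1], 5 [5,2], 7 [7,3], 7 [8,5], 5 [10,7], 5 [12,8], 5 [13,9], 6 [14,11], 6 [15,12] — 9 values in the same relative order in both. dp[17][13] = 9 confirms this is the maximum.

9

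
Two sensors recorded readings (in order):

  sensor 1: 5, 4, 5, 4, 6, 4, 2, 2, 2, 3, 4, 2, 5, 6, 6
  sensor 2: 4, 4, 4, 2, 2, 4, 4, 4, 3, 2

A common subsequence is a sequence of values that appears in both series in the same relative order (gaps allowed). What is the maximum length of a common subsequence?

7

Match 4 at sensor 1[2]=sensor 2[1]; then 4 at sensor 1[4]=sensor 2[2]; then 4 at sensor 1[6]=sensor 2[3]; then 2 at sensor 1[7]=sensor 2[4]; then 2 at sensor 1[8]=sensor 2[5]; then 3 at sensor 1[10]=sensor 2[9]; then 2 at sensor 1[12]=sensor 2[10] — 7 values in the same relative order in both, and the DP table's final entry dp[15][10] is also 7, so no common subsequence is longer.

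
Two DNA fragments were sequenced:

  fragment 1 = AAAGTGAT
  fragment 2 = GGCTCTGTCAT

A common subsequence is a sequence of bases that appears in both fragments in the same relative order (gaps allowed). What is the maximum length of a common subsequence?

Let dp[i][j] be the LCS length of the first i bases of fragment 1 and the first j bases of fragment 2. dp[i][j] = dp[i-1][j-1]+1 when the i-th and j-th bases match, else max(dp[i-1][j], dp[i][j-1]).
    ·  G  G  C  T  C  T  G  T  C  A  T
 ·  0  0  0  0  0  0  0  0  0  0  0  0
 A  0  0  0  0  0  0  0  0  0  0  1  1
 A  0  0  0  0  0  0  0  0  0  0  1  1
 A  0  0  0  0  0  0  0  0  0  0  1  1
 G  0  1  1  1  1  1  1  1  1  1  1  1
 T  0  1  1  1  2  2  2  2  2  2  2  2
 G  0  1  2  2  2  2  2  3  3  3  3  3
 A  0  1  2  2  2  2  2  3  3  3  4  4
 T  0  1  2  2  3  3  3  3  4  4  4  5
dp[8][11] = 5. One LCS (by backtracking along matches): GTGAT.

5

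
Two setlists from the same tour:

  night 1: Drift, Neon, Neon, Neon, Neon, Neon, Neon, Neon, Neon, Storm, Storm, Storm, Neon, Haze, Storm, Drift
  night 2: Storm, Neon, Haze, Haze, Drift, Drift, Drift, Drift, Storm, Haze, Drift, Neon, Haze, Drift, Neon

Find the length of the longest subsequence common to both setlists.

5

Match Drift [1,8]; then Storm [10,9]; then Neon [13,12]; then Haze [14,13]; then Drift [16,14] — 5 songs in the same relative order in both. dp[16][15] = 5 confirms this is the maximum.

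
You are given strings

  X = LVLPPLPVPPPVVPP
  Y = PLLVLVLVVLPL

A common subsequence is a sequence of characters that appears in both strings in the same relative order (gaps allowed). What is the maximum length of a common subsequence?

7

One common subsequence of length 7: L at X[1]=Y[3], V at X[2]=Y[4], L at X[3]=Y[5], L at X[6]=Y[7], V at X[8]=Y[8], V at X[12]=Y[9], P at X[14]=Y[11]. The LCS DP gives dp[15][12] = 7, so this is optimal.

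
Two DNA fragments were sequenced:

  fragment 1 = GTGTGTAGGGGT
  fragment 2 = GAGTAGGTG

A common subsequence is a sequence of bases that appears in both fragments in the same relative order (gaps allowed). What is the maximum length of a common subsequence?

7

One common subsequence of length 7: G at fragment 1[1]=fragment 2[1]; then G at fragment 1[5]=fragment 2[3]; then T at fragment 1[6]=fragment 2[4]; then A at fragment 1[7]=fragment 2[5]; then G at fragment 1[8]=fragment 2[6]; then G at fragment 1[9]=fragment 2[7]; then G at fragment 1[11]=fragment 2[9]. dp[12][9] = 7 confirms this is the maximum.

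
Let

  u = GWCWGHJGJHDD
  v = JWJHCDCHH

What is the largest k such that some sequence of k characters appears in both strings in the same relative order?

4

One common subsequence of length 4: W (u #2, v #2) → C (u #3, v #7) → H (u #6, v #8) → H (u #10, v #9). The LCS DP gives dp[12][9] = 4, so this is optimal.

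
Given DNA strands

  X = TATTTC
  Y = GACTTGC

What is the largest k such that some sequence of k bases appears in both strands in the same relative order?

Let dp[i][j] be the LCS length of the first i bases of X and the first j bases of Y. dp[i][j] = dp[i-1][j-1]+1 when the i-th and j-th bases match, else max(dp[i-1][j], dp[i][j-1]).
    ·  G  A  C  T  T  G  C
 ·  0  0  0  0  0  0  0  0
 T  0  0  0  0  1  1  1  1
 A  0  0  1  1  1  1  1  1
 T  0  0  1  1  2  2  2  2
 T  0  0  1  1  2  3  3  3
 T  0  0  1  1  2  3  3  3
 C  0  0  1  2  2  3  3  4
dp[6][7] = 4. One LCS (by backtracking along matches): ATTC.

4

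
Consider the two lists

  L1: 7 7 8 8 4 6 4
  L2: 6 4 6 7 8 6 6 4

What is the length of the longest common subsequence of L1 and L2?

Let dp[i][j] be the LCS length of the first i values of L1 and the first j values of L2. dp[i][j] = dp[i-1][j-1]+1 when the i-th and j-th values match, else max(dp[i-1][j], dp[i][j-1]).
    ·  6  4  6  7  8  6  6  4
 ·  0  0  0  0  0  0  0  0  0
 7  0  0  0  0  1  1  1  1  1
 7  0  0  0  0  1  1  1  1  1
 8  0  0  0  0  1  2  2  2  2
 8  0  0  0  0  1  2  2  2  2
 4  0  0  1  1  1  2  2  2  3
 6  0  1  1  2  2  2  3  3  3
 4  0  1  2  2  2  2  3  3  4
dp[7][8] = 4. One LCS (by backtracking along matches): 7, 8, 6, 4.

4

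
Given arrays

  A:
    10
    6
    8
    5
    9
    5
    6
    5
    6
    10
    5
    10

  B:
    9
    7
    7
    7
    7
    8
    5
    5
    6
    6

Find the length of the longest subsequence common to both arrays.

One common subsequence of length 5: 8 (A #3, B #6), then 5 (A #4, B #7), then 5 (A #6, B #8), then 6 (A #7, B #9), then 6 (A #9, B #10). Since dp[12][10] = 5, nothing longer is possible.

5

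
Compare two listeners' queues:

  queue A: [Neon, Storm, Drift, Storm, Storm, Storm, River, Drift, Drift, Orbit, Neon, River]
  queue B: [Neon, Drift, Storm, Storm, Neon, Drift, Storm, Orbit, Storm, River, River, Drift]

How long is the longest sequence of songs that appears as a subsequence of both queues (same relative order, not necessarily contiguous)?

7

One common subsequence of length 7: Neon at queue A[1]=queue B[1], then Storm at queue A[2]=queue B[4], then Drift at queue A[3]=queue B[6], then Storm at queue A[4]=queue B[7], then Storm at queue A[5]=queue B[9], then River at queue A[7]=queue B[11], then Drift at queue A[9]=queue B[12], and the DP table's final entry dp[12][12] is also 7, so no common subsequence is longer.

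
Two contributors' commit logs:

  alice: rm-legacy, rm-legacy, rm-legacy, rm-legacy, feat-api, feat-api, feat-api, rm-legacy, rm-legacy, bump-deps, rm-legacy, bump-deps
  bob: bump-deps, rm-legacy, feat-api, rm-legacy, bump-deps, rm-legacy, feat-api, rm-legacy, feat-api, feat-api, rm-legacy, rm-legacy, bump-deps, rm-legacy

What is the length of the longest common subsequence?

Taking rm-legacy [1,2], then rm-legacy [2,4], then rm-legacy [3,6], then rm-legacy [4,8], then feat-api [6,9], then feat-api [7,10], then rm-legacy [8,11], then rm-legacy [9,12], then bump-deps [10,13], then rm-legacy [11,14] gives a common subsequence of length 10. dp[12][14] = 10 confirms this is the maximum.

10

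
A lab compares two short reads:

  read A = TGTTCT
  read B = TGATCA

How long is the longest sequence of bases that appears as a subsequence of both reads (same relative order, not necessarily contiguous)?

Pick T [1,1], G [2,2], T [4,4], C [5,5]; all 4 bases appear in both, in order. The LCS DP gives dp[6][6] = 4, so this is optimal.

4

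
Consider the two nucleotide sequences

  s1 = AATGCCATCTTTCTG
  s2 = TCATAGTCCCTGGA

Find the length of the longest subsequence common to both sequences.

8

Match A (s1 #1, s2 #3), then A (s1 #2, s2 #5), then T (s1 #3, s2 #7), then C (s1 #5, s2 #8), then C (s1 #6, s2 #9), then C (s1 #9, s2 #10), then T (s1 #10, s2 #11), then G (s1 #15, s2 #13) — 8 bases in the same relative order in both. Since dp[15][14] = 8, nothing longer is possible.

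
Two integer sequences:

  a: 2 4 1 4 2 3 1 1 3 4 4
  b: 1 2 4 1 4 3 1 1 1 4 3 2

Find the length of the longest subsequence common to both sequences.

8

Let dp[i][j] be the LCS length of the first i values of a and the first j values of b. dp[i][j] = dp[i-1][j-1]+1 when the i-th and j-th values match, else max(dp[i-1][j], dp[i][j-1]).
    ·  1  2  4  1  4  3  1  1  1  4  3  2
 ·  0  0  0  0  0  0  0  0  0  0  0  0  0
 2  0  0  1  1  1  1  1  1  1  1  1  1  1
 4  0  0  1  2  2  2  2  2  2  2  2  2  2
 1  0  1  1  2  3  3  3  3  3  3  3  3  3
 4  0  1  1  2  3  4  4  4  4  4  4  4  4
 2  0  1  2  2  3  4  4  4  4  4  4  4  5
 3  0  1  2  2  3  4  5  5  5  5  5  5  5
 1  0  1  2  2  3  4  5  6  6  6  6  6  6
 1  0  1  2  2  3  4  5  6  7  7  7  7  7
 3  0  1  2  2  3  4  5  6  7  7  7  8  8
 4  0  1  2  3  3  4  5  6  7  7  8  8  8
 4  0  1  2  3  3  4  5  6  7  7  8  8  8
dp[11][12] = 8. One LCS (by backtracking along matches): 2, 4, 1, 4, 3, 1, 1, 3.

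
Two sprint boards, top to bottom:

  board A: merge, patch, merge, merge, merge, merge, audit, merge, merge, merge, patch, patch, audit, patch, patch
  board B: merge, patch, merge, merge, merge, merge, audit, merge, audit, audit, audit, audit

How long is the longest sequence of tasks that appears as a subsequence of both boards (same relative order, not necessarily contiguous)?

Pick merge (board A #1, board B #1), then patch (board A #2, board B #2), then merge (board A #3, board B #3), then merge (board A #4, board B #4), then merge (board A #5, board B #5), then merge (board A #6, board B #6), then audit (board A #7, board B #7), then merge (board A #8, board B #8), then audit (board A #13, board B #12); all 9 tasks appear in both, in order. The LCS DP gives dp[15][12] = 9, so this is optimal.

9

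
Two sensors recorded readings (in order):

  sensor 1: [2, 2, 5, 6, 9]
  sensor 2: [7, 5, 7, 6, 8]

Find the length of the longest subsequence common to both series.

2

Let dp[i][j] be the LCS length of the first i values of sensor 1 and the first j values of sensor 2. dp[i][j] = dp[i-1][j-1]+1 when the i-th and j-th values match, else max(dp[i-1][j], dp[i][j-1]).
    ·  7  5  7  6  8
 ·  0  0  0  0  0  0
 2  0  0  0  0  0  0
 2  0  0  0  0  0  0
 5  0  0  1  1  1  1
 6  0  0  1  1  2  2
 9  0  0  1  1  2  2
dp[5][5] = 2. One LCS (by backtracking along matches): 5, 6.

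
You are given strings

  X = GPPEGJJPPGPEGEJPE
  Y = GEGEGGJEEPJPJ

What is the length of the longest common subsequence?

Taking G [1,3] → E [4,4] → G [5,6] → J [7,7] → E [12,8] → E [14,9] → J [15,11] → P [16,12] gives a common subsequence of length 8. dp[17][13] = 8 confirms this is the maximum.

8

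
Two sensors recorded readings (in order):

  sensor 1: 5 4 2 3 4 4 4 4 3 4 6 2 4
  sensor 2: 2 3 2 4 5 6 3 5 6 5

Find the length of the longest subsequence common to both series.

5

One common subsequence of length 5: 2 at sensor 1[3]=sensor 2[1], 3 at sensor 1[4]=sensor 2[2], 4 at sensor 1[5]=sensor 2[4], 3 at sensor 1[9]=sensor 2[7], 6 at sensor 1[11]=sensor 2[9], and the DP table's final entry dp[13][10] is also 5, so no common subsequence is longer.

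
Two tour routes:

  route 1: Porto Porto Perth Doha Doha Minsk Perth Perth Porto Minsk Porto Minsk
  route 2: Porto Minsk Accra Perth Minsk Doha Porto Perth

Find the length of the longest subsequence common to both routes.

Pick Porto [2,1], then Minsk [6,2], then Perth [8,4], then Minsk [10,5], then Porto [11,7]; all 5 stops appear in both, in order, and the DP table's final entry dp[12][8] is also 5, so no common subsequence is longer.

5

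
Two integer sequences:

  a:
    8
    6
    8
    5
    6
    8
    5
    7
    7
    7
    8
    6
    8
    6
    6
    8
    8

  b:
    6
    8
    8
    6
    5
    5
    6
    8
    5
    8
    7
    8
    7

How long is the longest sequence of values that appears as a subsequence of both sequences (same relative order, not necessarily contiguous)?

8

One common subsequence of length 8: 8 (a #1, b #3), 6 (a #2, b #4), 5 (a #4, b #6), 6 (a #5, b #7), 8 (a #6, b #8), 5 (a #7, b #9), 7 (a #8, b #11), 7 (a #10, b #13). The LCS DP gives dp[17][13] = 8, so this is optimal.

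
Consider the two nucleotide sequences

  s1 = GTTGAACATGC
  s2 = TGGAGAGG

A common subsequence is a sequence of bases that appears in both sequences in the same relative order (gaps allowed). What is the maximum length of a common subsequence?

One common subsequence of length 5: G at s1[1]=s2[2], then G at s1[4]=s2[3], then A at s1[5]=s2[4], then A at s1[6]=s2[6], then G at s1[10]=s2[8]. Since dp[11][8] = 5, nothing longer is possible.

5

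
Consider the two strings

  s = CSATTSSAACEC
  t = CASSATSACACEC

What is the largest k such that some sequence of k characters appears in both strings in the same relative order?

10

One common subsequence of length 10: C [1,1]; then S [2,4]; then A [3,5]; then T [5,6]; then S [7,7]; then A [8,8]; then A [9,10]; then C [10,11]; then E [11,12]; then C [12,13]. dp[12][13] = 10 confirms this is the maximum.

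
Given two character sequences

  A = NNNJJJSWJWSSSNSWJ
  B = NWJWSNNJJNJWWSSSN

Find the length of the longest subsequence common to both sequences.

12

Match N (A #1, B #1), then N (A #2, B #6), then N (A #3, B #7), then J (A #4, B #8), then J (A #5, B #9), then J (A #6, B #11), then W (A #8, B #12), then W (A #10, B #13), then S (A #11, B #14), then S (A #12, B #15), then S (A #13, B #16), then N (A #14, B #17) — 12 characters in the same relative order in both. Since dp[17][17] = 12, nothing longer is possible.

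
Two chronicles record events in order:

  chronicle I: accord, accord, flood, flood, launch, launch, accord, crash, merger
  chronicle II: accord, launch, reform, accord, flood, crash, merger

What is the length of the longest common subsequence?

5

Match accord (chronicle I #1, chronicle II #1); then accord (chronicle I #2, chronicle II #4); then flood (chronicle I #4, chronicle II #5); then crash (chronicle I #8, chronicle II #6); then merger (chronicle I #9, chronicle II #7) — 5 events in the same relative order in both. Since dp[9][7] = 5, nothing longer is possible.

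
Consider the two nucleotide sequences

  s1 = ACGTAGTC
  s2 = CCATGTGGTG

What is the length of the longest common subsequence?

Taking A [1,3] → G [3,5] → T [4,6] → G [6,8] → T [7,9] gives a common subsequence of length 5. The LCS DP gives dp[8][10] = 5, so this is optimal.

5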